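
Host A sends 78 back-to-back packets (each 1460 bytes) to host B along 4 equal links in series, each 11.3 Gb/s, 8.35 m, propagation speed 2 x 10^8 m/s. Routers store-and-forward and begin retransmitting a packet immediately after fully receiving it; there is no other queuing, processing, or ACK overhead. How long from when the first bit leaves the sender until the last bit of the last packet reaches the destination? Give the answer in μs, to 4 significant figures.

Per-hop transmission t_tx = L/R = 11680/11300000000 = 1.03363 μs.
Per-hop propagation t_prop = 8.35/200000000 = 0.04175 μs.
Pipeline fill: first packet needs 4·t_tx to clear all hops; remaining 77 packets each add one t_tx.
Total = (4+78-1)·t_tx + 4·t_prop = 81·1.03363 + 4·0.04175 = 83.89 μs.

83.89 μs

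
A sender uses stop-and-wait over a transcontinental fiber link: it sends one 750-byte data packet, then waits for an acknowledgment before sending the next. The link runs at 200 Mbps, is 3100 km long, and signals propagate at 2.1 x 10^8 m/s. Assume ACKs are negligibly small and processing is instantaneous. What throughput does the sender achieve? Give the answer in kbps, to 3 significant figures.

203 kbps

t_tx = L/R = 6000/200000000 = 3e-05 s.
t_prop = 3100000/210000000 = 0.0147619 s; RTT = 0.0295238 s.
Cycle = t_tx + RTT = 0.0295538 s.
Throughput = L / cycle = 6000 / 0.0295538 = 203 kbps.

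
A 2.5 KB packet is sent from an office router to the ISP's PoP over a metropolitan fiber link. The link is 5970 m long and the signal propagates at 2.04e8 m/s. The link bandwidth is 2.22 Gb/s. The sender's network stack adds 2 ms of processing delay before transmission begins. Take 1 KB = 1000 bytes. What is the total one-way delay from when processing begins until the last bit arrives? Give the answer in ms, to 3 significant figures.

L = 20000 bits.
Transmission delay = L/R = 20000 / 2220000000 = 0.00900901 ms.
Propagation delay = d/s = 5970 m / 204000000 m/s = 0.0292647 ms.
Plus processing delay 2 ms = 2 ms.
Total = 2.04 ms.

2.04 ms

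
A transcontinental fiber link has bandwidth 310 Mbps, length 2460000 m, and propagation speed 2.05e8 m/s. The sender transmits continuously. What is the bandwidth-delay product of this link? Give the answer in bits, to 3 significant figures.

Propagation delay = 2460000 / 2.05e+08 = 0.012 s.
BDP = R × t_prop = 310000000 × 0.012 = 3720000 bits.

3720000 bits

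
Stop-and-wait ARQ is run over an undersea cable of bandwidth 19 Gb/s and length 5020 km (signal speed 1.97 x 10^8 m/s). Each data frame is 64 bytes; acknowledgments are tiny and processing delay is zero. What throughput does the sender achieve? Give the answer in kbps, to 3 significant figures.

10.0 kbps

t_tx = L/R = 512/19000000000 = 2.69474e-08 s.
t_prop = 5020000/197000000 = 0.0254822 s; RTT = 0.0509645 s.
Cycle = t_tx + RTT = 0.0509645 s.
Throughput = L / cycle = 512 / 0.0509645 = 10.0 kbps.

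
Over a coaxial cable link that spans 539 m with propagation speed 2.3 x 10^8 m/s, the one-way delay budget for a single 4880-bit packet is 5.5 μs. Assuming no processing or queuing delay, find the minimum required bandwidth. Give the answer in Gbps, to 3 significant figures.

1.55 Gbps

Propagation delay = 539 / 2.3e+08 = 2.34348 μs.
Transmission budget = 5.5 − 2.34348 = 3.15652 μs.
R ≥ L / t_tx = 4880 bits / 3.15652e-06 s = 1.55 Gbps.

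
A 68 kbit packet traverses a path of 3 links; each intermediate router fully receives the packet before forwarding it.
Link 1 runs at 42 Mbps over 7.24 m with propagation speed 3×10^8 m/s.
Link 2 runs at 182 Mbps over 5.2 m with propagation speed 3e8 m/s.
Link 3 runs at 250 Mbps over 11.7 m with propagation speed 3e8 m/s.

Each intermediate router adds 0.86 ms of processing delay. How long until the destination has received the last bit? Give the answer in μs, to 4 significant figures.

3985 μs

L = 68000 bits.
Transmission delays (L/R per hop): 1619.05, 373.626, 272 μs; sum = 2264.67 μs.
Propagation delays (d/s per hop): 0.0241333, 0.0173333, 0.039 μs; sum = 0.0804667 μs.
Processing at 2 router(s): 2 × 0.86 ms = 1720 μs.
End-to-end = 3985 μs.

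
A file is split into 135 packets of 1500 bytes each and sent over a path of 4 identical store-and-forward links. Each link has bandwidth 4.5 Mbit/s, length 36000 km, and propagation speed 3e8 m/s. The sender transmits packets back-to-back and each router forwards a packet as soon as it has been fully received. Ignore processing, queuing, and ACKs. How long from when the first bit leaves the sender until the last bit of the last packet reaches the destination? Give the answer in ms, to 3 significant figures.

Per-hop transmission t_tx = L/R = 12000/4500000 = 2.66667 ms.
Per-hop propagation t_prop = 36000000/300000000 = 120 ms.
Pipeline fill: first packet needs 4·t_tx to clear all hops; remaining 134 packets each add one t_tx.
Total = (4+135-1)·t_tx + 4·t_prop = 138·2.66667 + 4·120 = 848 ms.

848 ms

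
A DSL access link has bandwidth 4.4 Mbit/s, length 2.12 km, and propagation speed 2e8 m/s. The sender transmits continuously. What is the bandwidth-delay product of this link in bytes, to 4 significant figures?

Propagation delay = 2120 / 200000000 = 1.06e-05 s.
BDP = R × t_prop = 4400000 × 1.06e-05 = 46.64 bits.
In bytes: 46.64/8 = 5.830 bytes.

5.830 bytes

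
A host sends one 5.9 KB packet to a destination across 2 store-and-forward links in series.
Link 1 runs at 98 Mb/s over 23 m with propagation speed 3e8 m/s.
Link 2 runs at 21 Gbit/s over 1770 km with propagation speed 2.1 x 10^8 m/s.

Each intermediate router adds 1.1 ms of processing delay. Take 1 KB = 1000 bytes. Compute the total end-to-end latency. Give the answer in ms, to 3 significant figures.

10.0 ms

L = 47200 bits.
Transmission delays (L/R per hop): 0.481633, 0.00224762 ms; sum = 0.48388 ms.
Propagation delays (d/s per hop): 7.66667e-05, 8.42857 ms; sum = 8.42865 ms.
Processing at 1 router(s): 1 × 1.1 ms = 1.1 ms.
End-to-end = 10.0 ms.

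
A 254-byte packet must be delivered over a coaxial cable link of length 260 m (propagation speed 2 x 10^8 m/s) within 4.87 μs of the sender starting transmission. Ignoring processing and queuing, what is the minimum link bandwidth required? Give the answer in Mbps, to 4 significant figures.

569.2 Mbps

L = 2032 bits.
Propagation delay = 260 / 200000000 = 1.3 μs.
Transmission budget = 4.87 − 1.3 = 3.57 μs.
R ≥ L / t_tx = 2032 bits / 3.57e-06 s = 569.2 Mbps.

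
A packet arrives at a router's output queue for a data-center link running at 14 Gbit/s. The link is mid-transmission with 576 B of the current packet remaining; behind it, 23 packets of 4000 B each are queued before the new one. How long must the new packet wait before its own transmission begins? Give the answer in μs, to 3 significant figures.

Each queued packet: L/R = 32000/14000000000 = 2.28571 μs.
23 queued → 52.5714 μs.
Plus remaining 4608 bits of current packet: 0.329143 μs.
Queuing delay = 52.9 μs.

52.9 μs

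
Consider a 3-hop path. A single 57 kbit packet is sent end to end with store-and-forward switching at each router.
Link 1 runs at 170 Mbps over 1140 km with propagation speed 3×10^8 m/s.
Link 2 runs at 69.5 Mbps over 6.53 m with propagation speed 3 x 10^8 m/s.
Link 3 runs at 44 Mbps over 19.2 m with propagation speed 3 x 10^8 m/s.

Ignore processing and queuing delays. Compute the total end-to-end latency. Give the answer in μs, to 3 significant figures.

L = 57000 bits.
Transmission delays (L/R per hop): 335.294, 820.144, 1295.45 μs; sum = 2450.89 μs.
Propagation delays (d/s per hop): 3800, 0.0217667, 0.064 μs; sum = 3800.09 μs.
End-to-end = 6250 μs.

6250 μs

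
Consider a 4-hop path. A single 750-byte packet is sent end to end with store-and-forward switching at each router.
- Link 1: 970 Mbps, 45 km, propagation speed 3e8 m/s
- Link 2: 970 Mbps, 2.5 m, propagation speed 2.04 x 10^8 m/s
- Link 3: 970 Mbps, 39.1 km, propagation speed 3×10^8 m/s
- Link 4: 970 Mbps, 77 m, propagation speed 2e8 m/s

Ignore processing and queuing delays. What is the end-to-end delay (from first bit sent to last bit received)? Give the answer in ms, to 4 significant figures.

L = 750 × 8 = 6000 bits.
Transmission delay per hop = L/R = 6000/970000000 = 0.00618557 ms; 4 hops → 0.0247423 ms.
Propagation delays (d/s per hop): 0.15, 1.22549e-05, 0.130333, 0.000385 ms; sum = 0.280731 ms.
End-to-end = 0.3055 ms.

0.3055 ms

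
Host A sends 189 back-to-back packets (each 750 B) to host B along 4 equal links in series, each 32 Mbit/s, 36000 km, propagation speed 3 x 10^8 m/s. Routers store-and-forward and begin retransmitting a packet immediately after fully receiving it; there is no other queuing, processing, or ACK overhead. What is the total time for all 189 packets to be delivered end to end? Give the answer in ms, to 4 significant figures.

516.0 ms

Per-hop transmission t_tx = L/R = 6000/32000000 = 0.1875 ms.
Per-hop propagation t_prop = 36000000/300000000 = 120 ms.
Pipeline fill: first packet needs 4·t_tx to clear all hops; remaining 188 packets each add one t_tx.
Total = (4+189-1)·t_tx + 4·t_prop = 192·0.1875 + 4·120 = 516.0 ms.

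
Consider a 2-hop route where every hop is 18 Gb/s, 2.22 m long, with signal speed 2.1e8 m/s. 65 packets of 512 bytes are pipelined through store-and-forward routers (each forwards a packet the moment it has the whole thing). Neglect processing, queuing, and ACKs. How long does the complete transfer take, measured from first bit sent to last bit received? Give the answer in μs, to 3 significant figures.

Per-hop transmission t_tx = L/R = 4096/18000000000 = 0.227556 μs.
Per-hop propagation t_prop = 2.22/210000000 = 0.0105714 μs.
Pipeline fill: first packet needs 2·t_tx to clear all hops; remaining 64 packets each add one t_tx.
Total = (2+65-1)·t_tx + 2·t_prop = 66·0.227556 + 2·0.0105714 = 15.0 μs.

15.0 μs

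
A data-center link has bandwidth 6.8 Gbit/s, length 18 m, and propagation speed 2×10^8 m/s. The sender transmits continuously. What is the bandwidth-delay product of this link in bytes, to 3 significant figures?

76.5 bytes

Propagation delay = 18 / 200000000 = 9e-08 s.
BDP = R × t_prop = 6800000000 × 9e-08 = 612 bits.
In bytes: 612/8 = 76.5 bytes.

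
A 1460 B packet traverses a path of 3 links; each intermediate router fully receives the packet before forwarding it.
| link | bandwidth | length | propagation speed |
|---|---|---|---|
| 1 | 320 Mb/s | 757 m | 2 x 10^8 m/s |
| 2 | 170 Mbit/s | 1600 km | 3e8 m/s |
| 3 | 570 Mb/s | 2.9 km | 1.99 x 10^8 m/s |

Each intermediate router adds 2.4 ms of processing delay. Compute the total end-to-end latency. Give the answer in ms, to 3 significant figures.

10.3 ms

L = 1460 × 8 = 11680 bits.
Transmission delays (L/R per hop): 0.0365, 0.0687059, 0.0204912 ms; sum = 0.125697 ms.
Propagation delays (d/s per hop): 0.003785, 5.33333, 0.0145729 ms; sum = 5.35169 ms.
Processing at 2 router(s): 2 × 2.4 ms = 4.8 ms.
End-to-end = 10.3 ms.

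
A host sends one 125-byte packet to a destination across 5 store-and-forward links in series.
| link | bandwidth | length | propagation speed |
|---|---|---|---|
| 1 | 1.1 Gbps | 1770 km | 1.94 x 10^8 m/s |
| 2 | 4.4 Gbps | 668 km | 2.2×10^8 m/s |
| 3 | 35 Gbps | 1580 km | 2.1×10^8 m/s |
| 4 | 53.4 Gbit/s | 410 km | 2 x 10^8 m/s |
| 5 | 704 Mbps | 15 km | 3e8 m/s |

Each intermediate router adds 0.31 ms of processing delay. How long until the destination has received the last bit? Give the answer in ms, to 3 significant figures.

23.0 ms

L = 125 × 8 = 1000 bits.
Transmission delays (L/R per hop): 0.000909091, 0.000227273, 2.85714e-05, 1.87266e-05, 0.00142045 ms; sum = 0.00260412 ms.
Propagation delays (d/s per hop): 9.12371, 3.03636, 7.52381, 2.05, 0.05 ms; sum = 21.7839 ms.
Processing at 4 router(s): 4 × 0.31 ms = 1.24 ms.
End-to-end = 23.0 ms.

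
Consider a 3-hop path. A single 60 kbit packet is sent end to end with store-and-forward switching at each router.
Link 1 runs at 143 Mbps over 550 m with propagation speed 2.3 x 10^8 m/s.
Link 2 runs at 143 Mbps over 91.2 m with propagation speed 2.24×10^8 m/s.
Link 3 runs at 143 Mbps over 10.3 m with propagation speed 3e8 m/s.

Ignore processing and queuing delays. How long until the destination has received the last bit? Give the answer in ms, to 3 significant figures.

1.26 ms

L = 60000 bits.
Transmission delay per hop = L/R = 60000/143000000 = 0.41958 ms; 3 hops → 1.25874 ms.
Propagation delays (d/s per hop): 0.0023913, 0.000407143, 3.43333e-05 ms; sum = 0.00283278 ms.
End-to-end = 1.26 ms.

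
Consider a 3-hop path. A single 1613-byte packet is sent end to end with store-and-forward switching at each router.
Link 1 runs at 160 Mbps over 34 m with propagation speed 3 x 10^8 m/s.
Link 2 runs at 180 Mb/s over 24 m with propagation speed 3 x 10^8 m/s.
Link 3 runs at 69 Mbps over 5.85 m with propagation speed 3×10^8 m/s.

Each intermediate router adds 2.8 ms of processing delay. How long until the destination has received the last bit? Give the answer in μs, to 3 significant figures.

5940 μs

L = 1613 × 8 = 12904 bits.
Transmission delays (L/R per hop): 80.65, 71.6889, 187.014 μs; sum = 339.353 μs.
Propagation delays (d/s per hop): 0.113333, 0.08, 0.0195 μs; sum = 0.212833 μs.
Processing at 2 router(s): 2 × 2.8 ms = 5600 μs.
End-to-end = 5940 μs.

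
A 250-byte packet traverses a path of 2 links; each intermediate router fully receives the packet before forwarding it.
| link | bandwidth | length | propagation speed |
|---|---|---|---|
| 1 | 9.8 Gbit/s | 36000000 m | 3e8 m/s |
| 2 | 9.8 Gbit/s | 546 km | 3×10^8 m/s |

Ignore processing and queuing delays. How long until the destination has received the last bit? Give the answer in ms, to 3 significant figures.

L = 250 × 8 = 2000 bits.
Transmission delay per hop = L/R = 2000/9800000000 = 0.000204082 ms; 2 hops → 0.000408163 ms.
Propagation delays (d/s per hop): 120, 1.82 ms; sum = 121.82 ms.
End-to-end = 122 ms.

122 ms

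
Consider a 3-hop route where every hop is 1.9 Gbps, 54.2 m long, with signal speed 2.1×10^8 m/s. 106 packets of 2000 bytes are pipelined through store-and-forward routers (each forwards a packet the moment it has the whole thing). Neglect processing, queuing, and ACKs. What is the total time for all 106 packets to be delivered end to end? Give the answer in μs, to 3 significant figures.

Per-hop transmission t_tx = L/R = 16000/1900000000 = 8.42105 μs.
Per-hop propagation t_prop = 54.2/210000000 = 0.258095 μs.
Pipeline fill: first packet needs 3·t_tx to clear all hops; remaining 105 packets each add one t_tx.
Total = (3+106-1)·t_tx + 3·t_prop = 108·8.42105 + 3·0.258095 = 910 μs.

910 μs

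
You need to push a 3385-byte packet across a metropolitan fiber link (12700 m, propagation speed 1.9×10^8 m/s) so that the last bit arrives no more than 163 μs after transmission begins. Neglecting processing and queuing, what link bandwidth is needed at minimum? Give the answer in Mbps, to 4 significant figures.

L = 27080 bits.
Propagation delay = 12700 / 190000000 = 66.8421 μs.
Transmission budget = 163 − 66.8421 = 96.1579 μs.
R ≥ L / t_tx = 27080 bits / 9.61579e-05 s = 281.6 Mbps.

281.6 Mbps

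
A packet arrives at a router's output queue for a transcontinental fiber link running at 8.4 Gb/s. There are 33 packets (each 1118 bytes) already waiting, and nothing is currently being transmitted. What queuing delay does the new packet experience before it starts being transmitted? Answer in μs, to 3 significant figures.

35.1 μs

Each queued packet: L/R = 8944/8400000000 = 1.06476 μs.
33 queued → 35.1371 μs.
Queuing delay = 35.1 μs.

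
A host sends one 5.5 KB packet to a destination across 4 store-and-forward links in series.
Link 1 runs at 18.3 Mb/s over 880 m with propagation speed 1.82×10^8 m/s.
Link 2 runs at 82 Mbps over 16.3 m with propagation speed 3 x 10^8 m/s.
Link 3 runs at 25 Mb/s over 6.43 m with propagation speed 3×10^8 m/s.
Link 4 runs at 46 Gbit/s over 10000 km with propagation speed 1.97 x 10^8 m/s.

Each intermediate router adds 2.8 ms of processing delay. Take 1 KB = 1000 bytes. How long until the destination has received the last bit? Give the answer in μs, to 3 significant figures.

63900 μs

L = 44000 bits.
Transmission delays (L/R per hop): 2404.37, 536.585, 1760, 0.956522 μs; sum = 4701.91 μs.
Propagation delays (d/s per hop): 4.83516, 0.0543333, 0.0214333, 50761.4 μs; sum = 50766.3 μs.
Processing at 3 router(s): 3 × 2.8 ms = 8400 μs.
End-to-end = 63900 μs.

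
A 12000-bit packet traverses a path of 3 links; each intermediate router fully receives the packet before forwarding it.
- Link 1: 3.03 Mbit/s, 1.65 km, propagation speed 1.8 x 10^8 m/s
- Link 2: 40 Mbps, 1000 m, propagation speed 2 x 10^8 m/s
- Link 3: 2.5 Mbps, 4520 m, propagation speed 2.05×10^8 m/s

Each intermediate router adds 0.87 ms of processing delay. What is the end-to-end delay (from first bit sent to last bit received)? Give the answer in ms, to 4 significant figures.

10.84 ms

Transmission delays (L/R per hop): 3.9604, 0.3, 4.8 ms; sum = 9.0604 ms.
Propagation delays (d/s per hop): 0.00916667, 0.005, 0.0220488 ms; sum = 0.0362154 ms.
Processing at 2 router(s): 2 × 0.87 ms = 1.74 ms.
End-to-end = 10.84 ms.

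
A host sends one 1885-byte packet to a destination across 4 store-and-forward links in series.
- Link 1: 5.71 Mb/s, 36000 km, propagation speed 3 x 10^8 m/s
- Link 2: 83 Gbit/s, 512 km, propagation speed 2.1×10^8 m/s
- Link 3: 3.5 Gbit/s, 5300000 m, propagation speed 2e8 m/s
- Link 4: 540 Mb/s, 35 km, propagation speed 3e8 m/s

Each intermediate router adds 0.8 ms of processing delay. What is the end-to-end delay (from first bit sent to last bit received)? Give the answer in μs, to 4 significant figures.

L = 1885 × 8 = 15080 bits.
Transmission delays (L/R per hop): 2640.98, 0.181687, 4.30857, 27.9259 μs; sum = 2673.4 μs.
Propagation delays (d/s per hop): 120000, 2438.1, 26500, 116.667 μs; sum = 149055 μs.
Processing at 3 router(s): 3 × 0.8 ms = 2400 μs.
End-to-end = 154100 μs.

154100 μs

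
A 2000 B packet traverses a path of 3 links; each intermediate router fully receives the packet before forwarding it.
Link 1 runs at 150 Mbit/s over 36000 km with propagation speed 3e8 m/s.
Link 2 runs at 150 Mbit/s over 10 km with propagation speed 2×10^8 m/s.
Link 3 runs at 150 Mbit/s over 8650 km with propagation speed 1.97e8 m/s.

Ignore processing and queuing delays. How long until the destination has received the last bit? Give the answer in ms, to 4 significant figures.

164.3 ms

L = 2000 × 8 = 16000 bits.
Transmission delay per hop = L/R = 16000/150000000 = 0.106667 ms; 3 hops → 0.32 ms.
Propagation delays (d/s per hop): 120, 0.05, 43.9086 ms; sum = 163.959 ms.
End-to-end = 164.3 ms.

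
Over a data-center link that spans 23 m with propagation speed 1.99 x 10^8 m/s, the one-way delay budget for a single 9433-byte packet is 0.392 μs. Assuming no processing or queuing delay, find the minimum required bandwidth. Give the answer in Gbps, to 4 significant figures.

L = 75464 bits.
Propagation delay = 23 / 199000000 = 0.115578 μs.
Transmission budget = 0.392 − 0.115578 = 0.276422 μs.
R ≥ L / t_tx = 75464 bits / 2.76422e-07 s = 273.0 Gbps.

273.0 Gbps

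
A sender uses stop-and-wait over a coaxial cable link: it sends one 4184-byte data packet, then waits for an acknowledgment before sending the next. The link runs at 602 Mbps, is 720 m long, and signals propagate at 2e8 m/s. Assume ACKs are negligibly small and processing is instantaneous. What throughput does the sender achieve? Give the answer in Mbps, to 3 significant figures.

t_tx = L/R = 33472/602000000 = 5.56013e-05 s.
t_prop = 720/200000000 = 3.6e-06 s; RTT = 7.2e-06 s.
Cycle = t_tx + RTT = 6.28013e-05 s.
Throughput = L / cycle = 33472 / 6.28013e-05 = 533 Mbps.

533 Mbps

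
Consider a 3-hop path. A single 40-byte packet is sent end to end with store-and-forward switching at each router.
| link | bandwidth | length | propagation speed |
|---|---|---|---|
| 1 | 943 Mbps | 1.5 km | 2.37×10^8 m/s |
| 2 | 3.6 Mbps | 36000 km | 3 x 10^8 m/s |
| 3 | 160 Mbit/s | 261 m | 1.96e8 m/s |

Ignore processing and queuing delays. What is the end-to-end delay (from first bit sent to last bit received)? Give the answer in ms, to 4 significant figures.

L = 40 × 8 = 320 bits.
Transmission delays (L/R per hop): 0.000339343, 0.0888889, 0.002 ms; sum = 0.0912282 ms.
Propagation delays (d/s per hop): 0.00632911, 120, 0.00133163 ms; sum = 120.008 ms.
End-to-end = 120.1 ms.

120.1 ms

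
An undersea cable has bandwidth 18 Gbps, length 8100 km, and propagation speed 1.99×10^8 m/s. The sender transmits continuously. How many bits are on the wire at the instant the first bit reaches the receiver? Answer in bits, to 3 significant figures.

733000000 bits

Propagation delay = 8100000 / 199000000 = 0.0407035 s.
BDP = R × t_prop = 18000000000 × 0.0407035 = 732663000 bits.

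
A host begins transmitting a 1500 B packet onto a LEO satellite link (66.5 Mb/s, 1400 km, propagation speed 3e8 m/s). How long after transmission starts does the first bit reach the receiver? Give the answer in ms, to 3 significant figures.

First bit experiences only propagation delay: d/s = 1400000/300000000 = 4.67 ms.

4.67 ms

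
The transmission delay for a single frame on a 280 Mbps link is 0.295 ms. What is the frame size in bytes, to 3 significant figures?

10300 bytes

L = R × t_tx = 280000000 b/s × 0.000295 s = 82600 bits.
In bytes: 82600 / 8 = 10300 bytes.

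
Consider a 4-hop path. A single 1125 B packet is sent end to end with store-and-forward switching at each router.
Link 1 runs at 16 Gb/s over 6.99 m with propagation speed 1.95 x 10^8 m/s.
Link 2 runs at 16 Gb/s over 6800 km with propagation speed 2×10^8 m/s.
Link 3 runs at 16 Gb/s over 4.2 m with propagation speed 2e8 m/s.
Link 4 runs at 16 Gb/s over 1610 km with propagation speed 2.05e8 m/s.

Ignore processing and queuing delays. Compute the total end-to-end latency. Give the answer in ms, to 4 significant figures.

L = 1125 × 8 = 9000 bits.
Transmission delay per hop = L/R = 9000/16000000000 = 0.0005625 ms; 4 hops → 0.00225 ms.
Propagation delays (d/s per hop): 3.58462e-05, 34, 2.1e-05, 7.85366 ms; sum = 41.8537 ms.
End-to-end = 41.86 ms.

41.86 ms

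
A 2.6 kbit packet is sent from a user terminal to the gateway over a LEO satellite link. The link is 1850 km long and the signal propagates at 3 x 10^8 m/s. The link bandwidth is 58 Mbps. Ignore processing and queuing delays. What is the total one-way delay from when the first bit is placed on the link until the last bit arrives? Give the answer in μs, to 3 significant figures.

L = 2600 bits.
Transmission delay = L/R = 2600 / 58000000 = 44.8276 μs.
Propagation delay = d/s = 1850000 m / 300000000 m/s = 6166.67 μs.
Total = 6210 μs.

6210 μs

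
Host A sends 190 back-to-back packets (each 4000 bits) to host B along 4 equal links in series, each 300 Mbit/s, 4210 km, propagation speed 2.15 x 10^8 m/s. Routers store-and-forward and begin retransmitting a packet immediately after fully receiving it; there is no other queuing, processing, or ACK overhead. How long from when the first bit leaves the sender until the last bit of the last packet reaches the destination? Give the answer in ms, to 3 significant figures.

80.9 ms

Per-hop transmission t_tx = L/R = 4000/300000000 = 0.0133333 ms.
Per-hop propagation t_prop = 4210000/215000000 = 19.5814 ms.
Pipeline fill: first packet needs 4·t_tx to clear all hops; remaining 189 packets each add one t_tx.
Total = (4+190-1)·t_tx + 4·t_prop = 193·0.0133333 + 4·19.5814 = 80.9 ms.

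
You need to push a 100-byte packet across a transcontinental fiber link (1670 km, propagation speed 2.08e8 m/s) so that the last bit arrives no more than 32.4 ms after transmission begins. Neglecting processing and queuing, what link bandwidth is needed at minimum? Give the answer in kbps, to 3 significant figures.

32.8 kbps

L = 800 bits.
Propagation delay = 1670000 / 208000000 = 8.02885 ms.
Transmission budget = 32.4 − 8.02885 = 24.3712 ms.
R ≥ L / t_tx = 800 bits / 0.0243712 s = 32.8 kbps.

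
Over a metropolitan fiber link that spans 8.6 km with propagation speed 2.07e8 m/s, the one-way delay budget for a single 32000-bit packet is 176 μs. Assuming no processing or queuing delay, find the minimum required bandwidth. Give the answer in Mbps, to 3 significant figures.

238 Mbps

Propagation delay = 8600 / 2.07e+08 = 41.5459 μs.
Transmission budget = 176 − 41.5459 = 134.454 μs.
R ≥ L / t_tx = 32000 bits / 0.000134454 s = 238 Mbps.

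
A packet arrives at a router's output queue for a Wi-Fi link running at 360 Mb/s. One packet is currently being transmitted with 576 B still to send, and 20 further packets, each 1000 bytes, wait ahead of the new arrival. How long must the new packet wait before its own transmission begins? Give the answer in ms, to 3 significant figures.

Each queued packet: L/R = 8000/360000000 = 0.0222222 ms.
20 queued → 0.444444 ms.
Plus remaining 4608 bits of current packet: 0.0128 ms.
Queuing delay = 0.457 ms.

0.457 ms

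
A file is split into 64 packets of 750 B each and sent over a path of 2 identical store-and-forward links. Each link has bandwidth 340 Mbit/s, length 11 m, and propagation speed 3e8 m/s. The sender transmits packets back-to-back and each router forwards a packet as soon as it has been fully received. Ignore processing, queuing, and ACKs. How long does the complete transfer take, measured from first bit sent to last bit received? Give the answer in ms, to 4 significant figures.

Per-hop transmission t_tx = L/R = 6000/340000000 = 0.0176471 ms.
Per-hop propagation t_prop = 11/300000000 = 3.66667e-05 ms.
Pipeline fill: first packet needs 2·t_tx to clear all hops; remaining 63 packets each add one t_tx.
Total = (2+64-1)·t_tx + 2·t_prop = 65·0.0176471 + 2·3.66667e-05 = 1.147 ms.

1.147 ms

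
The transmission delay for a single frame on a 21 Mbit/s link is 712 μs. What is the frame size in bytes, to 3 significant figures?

1870 bytes

L = R × t_tx = 21000000 b/s × 0.000712 s = 14952 bits.
In bytes: 14952 / 8 = 1870 bytes.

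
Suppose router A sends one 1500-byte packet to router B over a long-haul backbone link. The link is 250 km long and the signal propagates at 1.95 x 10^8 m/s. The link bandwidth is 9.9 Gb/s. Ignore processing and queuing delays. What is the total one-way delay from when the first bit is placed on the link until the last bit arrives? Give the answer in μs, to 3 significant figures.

1280 μs

L = 1500 × 8 = 12000 bits.
Transmission delay = L/R = 12000 / 9900000000 = 1.21212 μs.
Propagation delay = d/s = 250000 m / 195000000 m/s = 1282.05 μs.
Total = 1280 μs.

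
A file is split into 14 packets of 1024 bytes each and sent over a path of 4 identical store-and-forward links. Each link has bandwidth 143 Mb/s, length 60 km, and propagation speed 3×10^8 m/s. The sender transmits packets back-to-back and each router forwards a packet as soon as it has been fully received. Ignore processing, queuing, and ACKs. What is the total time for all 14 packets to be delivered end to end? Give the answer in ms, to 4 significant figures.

Per-hop transmission t_tx = L/R = 8192/143000000 = 0.0572867 ms.
Per-hop propagation t_prop = 60000/300000000 = 0.2 ms.
Pipeline fill: first packet needs 4·t_tx to clear all hops; remaining 13 packets each add one t_tx.
Total = (4+14-1)·t_tx + 4·t_prop = 17·0.0572867 + 4·0.2 = 1.774 ms.

1.774 ms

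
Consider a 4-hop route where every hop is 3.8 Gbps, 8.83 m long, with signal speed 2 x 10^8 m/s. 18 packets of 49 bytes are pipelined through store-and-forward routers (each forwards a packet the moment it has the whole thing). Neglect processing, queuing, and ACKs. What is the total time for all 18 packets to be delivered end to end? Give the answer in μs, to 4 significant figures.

Per-hop transmission t_tx = L/R = 392/3800000000 = 0.103158 μs.
Per-hop propagation t_prop = 8.83/200000000 = 0.04415 μs.
Pipeline fill: first packet needs 4·t_tx to clear all hops; remaining 17 packets each add one t_tx.
Total = (4+18-1)·t_tx + 4·t_prop = 21·0.103158 + 4·0.04415 = 2.343 μs.

2.343 μs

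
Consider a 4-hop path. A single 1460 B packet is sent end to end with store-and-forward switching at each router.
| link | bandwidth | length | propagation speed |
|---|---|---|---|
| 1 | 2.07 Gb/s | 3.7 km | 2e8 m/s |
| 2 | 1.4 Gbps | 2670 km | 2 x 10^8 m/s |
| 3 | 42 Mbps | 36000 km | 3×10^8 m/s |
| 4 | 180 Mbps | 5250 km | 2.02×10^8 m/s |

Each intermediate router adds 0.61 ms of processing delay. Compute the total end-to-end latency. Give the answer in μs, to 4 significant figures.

L = 1460 × 8 = 11680 bits.
Transmission delays (L/R per hop): 5.64251, 8.34286, 278.095, 64.8889 μs; sum = 356.969 μs.
Propagation delays (d/s per hop): 18.5, 13350, 120000, 25990.1 μs; sum = 159359 μs.
Processing at 3 router(s): 3 × 0.61 ms = 1830 μs.
End-to-end = 161500 μs.

161500 μs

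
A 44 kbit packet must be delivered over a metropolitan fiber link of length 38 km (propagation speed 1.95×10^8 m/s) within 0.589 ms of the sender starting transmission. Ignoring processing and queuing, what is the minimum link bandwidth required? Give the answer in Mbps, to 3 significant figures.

Propagation delay = 38000 / 195000000 = 0.194872 ms.
Transmission budget = 0.589 − 0.194872 = 0.394128 ms.
R ≥ L / t_tx = 44000 bits / 0.000394128 s = 112 Mbps.

112 Mbps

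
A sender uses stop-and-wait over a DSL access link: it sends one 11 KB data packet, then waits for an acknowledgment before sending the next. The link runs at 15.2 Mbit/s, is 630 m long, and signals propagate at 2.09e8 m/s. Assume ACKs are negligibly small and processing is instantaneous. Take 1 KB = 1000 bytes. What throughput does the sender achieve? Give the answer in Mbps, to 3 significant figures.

15.2 Mbps

t_tx = L/R = 88000/15200000 = 0.00578947 s.
t_prop = 630/209000000 = 3.01435e-06 s; RTT = 6.02871e-06 s.
Cycle = t_tx + RTT = 0.0057955 s.
Throughput = L / cycle = 88000 / 0.0057955 = 15.2 Mbps.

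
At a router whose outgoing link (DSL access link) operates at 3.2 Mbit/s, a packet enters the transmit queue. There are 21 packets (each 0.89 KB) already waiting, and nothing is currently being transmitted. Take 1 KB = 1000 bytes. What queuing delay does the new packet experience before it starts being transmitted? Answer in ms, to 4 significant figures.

Each queued packet: L/R = 7120/3200000 = 2.225 ms.
21 queued → 46.725 ms.
Queuing delay = 46.73 ms.

46.73 ms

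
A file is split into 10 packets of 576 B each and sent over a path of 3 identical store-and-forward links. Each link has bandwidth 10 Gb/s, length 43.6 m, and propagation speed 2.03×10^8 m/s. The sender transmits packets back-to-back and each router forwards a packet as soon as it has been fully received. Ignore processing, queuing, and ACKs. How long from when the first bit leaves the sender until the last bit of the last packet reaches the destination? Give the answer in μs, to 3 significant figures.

Per-hop transmission t_tx = L/R = 4608/10000000000 = 0.4608 μs.
Per-hop propagation t_prop = 43.6/2.03e+08 = 0.214778 μs.
Pipeline fill: first packet needs 3·t_tx to clear all hops; remaining 9 packets each add one t_tx.
Total = (3+10-1)·t_tx + 3·t_prop = 12·0.4608 + 3·0.214778 = 6.17 μs.

6.17 μs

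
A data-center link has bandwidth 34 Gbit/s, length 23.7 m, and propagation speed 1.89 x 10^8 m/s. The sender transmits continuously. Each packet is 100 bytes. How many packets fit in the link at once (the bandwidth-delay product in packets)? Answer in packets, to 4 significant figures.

5.329 packets

Propagation delay = 23.7 / 189000000 = 1.25397e-07 s.
BDP = R × t_prop = 34000000000 × 1.25397e-07 = 4263.49 bits.
In packets of 800 bits: 5.329 packets.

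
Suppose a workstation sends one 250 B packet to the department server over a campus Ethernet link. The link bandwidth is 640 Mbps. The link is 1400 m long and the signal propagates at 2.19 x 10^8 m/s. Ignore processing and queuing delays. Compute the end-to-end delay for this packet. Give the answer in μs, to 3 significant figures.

L = 250 × 8 = 2000 bits.
Transmission delay = L/R = 2000 / 640000000 = 3.125 μs.
Propagation delay = d/s = 1400 m / 219000000 m/s = 6.39269 μs.
Total = 9.52 μs.

9.52 μs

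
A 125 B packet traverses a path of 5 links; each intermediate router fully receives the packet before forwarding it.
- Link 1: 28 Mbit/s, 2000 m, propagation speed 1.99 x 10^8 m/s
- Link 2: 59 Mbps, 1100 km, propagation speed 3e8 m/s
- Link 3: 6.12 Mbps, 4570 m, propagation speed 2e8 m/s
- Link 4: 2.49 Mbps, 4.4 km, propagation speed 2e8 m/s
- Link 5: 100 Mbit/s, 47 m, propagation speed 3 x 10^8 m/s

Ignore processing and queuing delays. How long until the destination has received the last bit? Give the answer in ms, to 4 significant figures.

L = 125 × 8 = 1000 bits.
Transmission delays (L/R per hop): 0.0357143, 0.0169492, 0.163399, 0.401606, 0.01 ms; sum = 0.627669 ms.
Propagation delays (d/s per hop): 0.0100503, 3.66667, 0.02285, 0.022, 0.000156667 ms; sum = 3.72172 ms.
End-to-end = 4.349 ms.

4.349 ms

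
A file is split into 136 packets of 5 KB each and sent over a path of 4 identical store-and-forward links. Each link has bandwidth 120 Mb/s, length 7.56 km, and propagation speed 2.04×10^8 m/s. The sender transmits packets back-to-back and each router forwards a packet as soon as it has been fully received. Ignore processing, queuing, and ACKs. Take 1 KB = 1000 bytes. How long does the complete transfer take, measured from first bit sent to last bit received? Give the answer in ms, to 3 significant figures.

46.5 ms

Per-hop transmission t_tx = L/R = 40000/120000000 = 0.333333 ms.
Per-hop propagation t_prop = 7560/204000000 = 0.0370588 ms.
Pipeline fill: first packet needs 4·t_tx to clear all hops; remaining 135 packets each add one t_tx.
Total = (4+136-1)·t_tx + 4·t_prop = 139·0.333333 + 4·0.0370588 = 46.5 ms.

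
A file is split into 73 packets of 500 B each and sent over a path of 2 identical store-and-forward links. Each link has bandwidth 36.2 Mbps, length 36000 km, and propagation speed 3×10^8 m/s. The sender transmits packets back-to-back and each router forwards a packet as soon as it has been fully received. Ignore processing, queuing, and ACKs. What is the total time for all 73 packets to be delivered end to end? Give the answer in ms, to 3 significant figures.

248 ms

Per-hop transmission t_tx = L/R = 4000/36200000 = 0.110497 ms.
Per-hop propagation t_prop = 36000000/300000000 = 120 ms.
Pipeline fill: first packet needs 2·t_tx to clear all hops; remaining 72 packets each add one t_tx.
Total = (2+73-1)·t_tx + 2·t_prop = 74·0.110497 + 2·120 = 248 ms.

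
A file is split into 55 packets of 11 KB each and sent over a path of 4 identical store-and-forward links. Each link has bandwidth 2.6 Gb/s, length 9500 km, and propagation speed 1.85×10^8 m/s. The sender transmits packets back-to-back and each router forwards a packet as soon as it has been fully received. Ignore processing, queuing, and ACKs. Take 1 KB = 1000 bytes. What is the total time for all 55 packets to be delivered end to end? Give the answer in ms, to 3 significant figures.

207 ms

Per-hop transmission t_tx = L/R = 88000/2600000000 = 0.0338462 ms.
Per-hop propagation t_prop = 9500000/185000000 = 51.3514 ms.
Pipeline fill: first packet needs 4·t_tx to clear all hops; remaining 54 packets each add one t_tx.
Total = (4+55-1)·t_tx + 4·t_prop = 58·0.0338462 + 4·51.3514 = 207 ms.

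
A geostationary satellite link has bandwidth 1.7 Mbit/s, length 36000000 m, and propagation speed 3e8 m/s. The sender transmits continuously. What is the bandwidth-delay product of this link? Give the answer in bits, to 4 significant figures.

204000 bits

Propagation delay = 36000000 / 300000000 = 0.12 s.
BDP = R × t_prop = 1700000 × 0.12 = 204000 bits.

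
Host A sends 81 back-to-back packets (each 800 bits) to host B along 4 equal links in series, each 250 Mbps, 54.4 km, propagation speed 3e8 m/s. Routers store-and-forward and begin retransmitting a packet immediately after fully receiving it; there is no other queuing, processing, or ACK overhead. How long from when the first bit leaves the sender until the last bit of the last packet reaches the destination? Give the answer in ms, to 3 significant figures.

Per-hop transmission t_tx = L/R = 800/250000000 = 0.0032 ms.
Per-hop propagation t_prop = 54400/300000000 = 0.181333 ms.
Pipeline fill: first packet needs 4·t_tx to clear all hops; remaining 80 packets each add one t_tx.
Total = (4+81-1)·t_tx + 4·t_prop = 84·0.0032 + 4·0.181333 = 0.994 ms.

0.994 ms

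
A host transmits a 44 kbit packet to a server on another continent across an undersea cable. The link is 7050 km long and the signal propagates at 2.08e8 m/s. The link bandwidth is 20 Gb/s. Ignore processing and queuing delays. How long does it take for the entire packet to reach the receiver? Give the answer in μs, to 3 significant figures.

L = 44000 bits.
Transmission delay = L/R = 44000 / 20000000000 = 2.2 μs.
Propagation delay = d/s = 7050000 m / 208000000 m/s = 33894.2 μs.
Total = 33900 μs.

33900 μs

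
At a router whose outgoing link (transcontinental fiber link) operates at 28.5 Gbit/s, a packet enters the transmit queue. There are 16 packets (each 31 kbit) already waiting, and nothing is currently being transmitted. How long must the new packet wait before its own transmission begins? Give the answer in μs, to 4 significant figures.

Each queued packet: L/R = 31000/28500000000 = 1.08772 μs.
16 queued → 17.4035 μs.
Queuing delay = 17.40 μs.

17.40 μs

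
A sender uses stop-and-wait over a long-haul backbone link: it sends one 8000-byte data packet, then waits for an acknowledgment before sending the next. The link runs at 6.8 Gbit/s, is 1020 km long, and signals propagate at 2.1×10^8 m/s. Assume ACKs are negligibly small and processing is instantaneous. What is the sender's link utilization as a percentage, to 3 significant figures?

t_tx = L/R = 64000/6800000000 = 9.41176e-06 s.
t_prop = 1020000/210000000 = 0.00485714 s; RTT = 0.00971429 s.
Cycle = t_tx + RTT = 0.0097237 s.
Utilization = t_tx / cycle = 9.41176e-06/0.0097237 = 0.0968 %.

0.0968 %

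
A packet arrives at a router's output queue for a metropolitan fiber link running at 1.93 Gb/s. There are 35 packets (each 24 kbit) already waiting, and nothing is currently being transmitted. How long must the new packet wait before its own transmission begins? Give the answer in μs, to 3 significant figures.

435 μs

Each queued packet: L/R = 24000/1930000000 = 12.4352 μs.
35 queued → 435.233 μs.
Queuing delay = 435 μs.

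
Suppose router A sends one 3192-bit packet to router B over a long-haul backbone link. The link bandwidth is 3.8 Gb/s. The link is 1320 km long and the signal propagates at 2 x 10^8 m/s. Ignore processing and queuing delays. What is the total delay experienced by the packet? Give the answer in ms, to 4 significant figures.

Transmission delay = L/R = 3192 / 3800000000 = 0.00084 ms.
Propagation delay = d/s = 1320000 m / 200000000 m/s = 6.6 ms.
Total = 6.601 ms.

6.601 ms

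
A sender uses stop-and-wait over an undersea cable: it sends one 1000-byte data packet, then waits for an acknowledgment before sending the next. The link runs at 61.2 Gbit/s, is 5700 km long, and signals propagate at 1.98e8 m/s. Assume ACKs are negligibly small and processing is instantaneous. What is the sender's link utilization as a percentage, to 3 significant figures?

0.000227 %

t_tx = L/R = 8000/61200000000 = 1.30719e-07 s.
t_prop = 5700000/198000000 = 0.0287879 s; RTT = 0.0575758 s.
Cycle = t_tx + RTT = 0.0575759 s.
Utilization = t_tx / cycle = 1.30719e-07/0.0575759 = 0.000227 %.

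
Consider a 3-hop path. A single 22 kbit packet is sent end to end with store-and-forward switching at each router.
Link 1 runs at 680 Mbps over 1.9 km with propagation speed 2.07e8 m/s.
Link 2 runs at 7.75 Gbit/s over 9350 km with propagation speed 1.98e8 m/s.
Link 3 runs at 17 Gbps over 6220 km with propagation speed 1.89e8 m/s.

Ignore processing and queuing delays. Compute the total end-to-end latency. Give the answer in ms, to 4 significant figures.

80.18 ms

L = 22000 bits.
Transmission delays (L/R per hop): 0.0323529, 0.00283871, 0.00129412 ms; sum = 0.0364858 ms.
Propagation delays (d/s per hop): 0.00917874, 47.2222, 32.9101 ms; sum = 80.1415 ms.
End-to-end = 80.18 ms.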